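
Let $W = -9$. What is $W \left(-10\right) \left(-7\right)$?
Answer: $-630$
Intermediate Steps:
$W \left(-10\right) \left(-7\right) = \left(-9\right) \left(-10\right) \left(-7\right) = 90 \left(-7\right) = -630$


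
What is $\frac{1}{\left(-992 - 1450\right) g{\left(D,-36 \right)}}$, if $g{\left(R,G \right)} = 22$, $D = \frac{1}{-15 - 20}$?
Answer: $- \frac{1}{53724} \approx -1.8614 \cdot 10^{-5}$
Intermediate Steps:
$D = - \frac{1}{35}$ ($D = \frac{1}{-35} = - \frac{1}{35} \approx -0.028571$)
$\frac{1}{\left(-992 - 1450\right) g{\left(D,-36 \right)}} = \frac{1}{\left(-992 - 1450\right) 22} = \frac{1}{\left(-2442\right) 22} = \frac{1}{-53724} = - \frac{1}{53724}$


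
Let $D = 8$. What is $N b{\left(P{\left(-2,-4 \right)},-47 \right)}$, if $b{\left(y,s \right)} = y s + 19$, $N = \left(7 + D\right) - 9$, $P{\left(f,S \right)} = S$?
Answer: $1242$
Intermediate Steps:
$N = 6$ ($N = \left(7 + 8\right) - 9 = 15 - 9 = 6$)
$b{\left(y,s \right)} = 19 + s y$ ($b{\left(y,s \right)} = s y + 19 = 19 + s y$)
$N b{\left(P{\left(-2,-4 \right)},-47 \right)} = 6 \left(19 - -188\right) = 6 \left(19 + 188\right) = 6 \cdot 207 = 1242$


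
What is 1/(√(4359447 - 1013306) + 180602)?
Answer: 180602/32613736263 - √3346141/32613736263 ≈ 5.4815e-6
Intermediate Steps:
1/(√(4359447 - 1013306) + 180602) = 1/(√3346141 + 180602) = 1/(180602 + √3346141)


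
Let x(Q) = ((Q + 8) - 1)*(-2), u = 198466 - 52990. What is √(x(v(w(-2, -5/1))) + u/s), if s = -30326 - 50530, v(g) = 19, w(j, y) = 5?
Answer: I*√271390918/2246 ≈ 7.3348*I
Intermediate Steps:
u = 145476
s = -80856
x(Q) = -14 - 2*Q (x(Q) = ((8 + Q) - 1)*(-2) = (7 + Q)*(-2) = -14 - 2*Q)
√(x(v(w(-2, -5/1))) + u/s) = √((-14 - 2*19) + 145476/(-80856)) = √((-14 - 38) + 145476*(-1/80856)) = √(-52 - 4041/2246) = √(-120833/2246) = I*√271390918/2246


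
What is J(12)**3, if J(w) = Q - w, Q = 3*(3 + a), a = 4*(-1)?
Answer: -3375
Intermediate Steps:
a = -4
Q = -3 (Q = 3*(3 - 4) = 3*(-1) = -3)
J(w) = -3 - w
J(12)**3 = (-3 - 1*12)**3 = (-3 - 12)**3 = (-15)**3 = -3375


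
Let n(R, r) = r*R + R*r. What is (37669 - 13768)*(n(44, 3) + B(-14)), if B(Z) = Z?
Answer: 5975250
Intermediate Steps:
n(R, r) = 2*R*r (n(R, r) = R*r + R*r = 2*R*r)
(37669 - 13768)*(n(44, 3) + B(-14)) = (37669 - 13768)*(2*44*3 - 14) = 23901*(264 - 14) = 23901*250 = 5975250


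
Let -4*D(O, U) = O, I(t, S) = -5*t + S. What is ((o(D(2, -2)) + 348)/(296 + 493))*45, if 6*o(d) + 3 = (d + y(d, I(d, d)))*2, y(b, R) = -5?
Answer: 5185/263 ≈ 19.715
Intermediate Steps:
I(t, S) = S - 5*t
D(O, U) = -O/4
o(d) = -13/6 + d/3 (o(d) = -1/2 + ((d - 5)*2)/6 = -1/2 + ((-5 + d)*2)/6 = -1/2 + (-10 + 2*d)/6 = -1/2 + (-5/3 + d/3) = -13/6 + d/3)
((o(D(2, -2)) + 348)/(296 + 493))*45 = (((-13/6 + (-1/4*2)/3) + 348)/(296 + 493))*45 = (((-13/6 + (1/3)*(-1/2)) + 348)/789)*45 = (((-13/6 - 1/6) + 348)*(1/789))*45 = ((-7/3 + 348)*(1/789))*45 = ((1037/3)*(1/789))*45 = (1037/2367)*45 = 5185/263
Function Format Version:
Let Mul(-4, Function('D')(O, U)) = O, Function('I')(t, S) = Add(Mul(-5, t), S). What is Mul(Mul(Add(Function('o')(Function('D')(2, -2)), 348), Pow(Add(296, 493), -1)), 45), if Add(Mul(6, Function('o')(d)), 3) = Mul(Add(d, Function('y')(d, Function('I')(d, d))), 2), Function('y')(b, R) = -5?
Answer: Rational(5185, 263) ≈ 19.715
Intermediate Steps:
Function('I')(t, S) = Add(S, Mul(-5, t))
Function('D')(O, U) = Mul(Rational(-1, 4), O)
Function('o')(d) = Add(Rational(-13, 6), Mul(Rational(1, 3), d)) (Function('o')(d) = Add(Rational(-1, 2), Mul(Rational(1, 6), Mul(Add(d, -5), 2))) = Add(Rational(-1, 2), Mul(Rational(1, 6), Mul(Add(-5, d), 2))) = Add(Rational(-1, 2), Mul(Rational(1, 6), Add(-10, Mul(2, d)))) = Add(Rational(-1, 2), Add(Rational(-5, 3), Mul(Rational(1, 3), d))) = Add(Rational(-13, 6), Mul(Rational(1, 3), d)))
Mul(Mul(Add(Function('o')(Function('D')(2, -2)), 348), Pow(Add(296, 493), -1)), 45) = Mul(Mul(Add(Add(Rational(-13, 6), Mul(Rational(1, 3), Mul(Rational(-1, 4), 2))), 348), Pow(Add(296, 493), -1)), 45) = Mul(Mul(Add(Add(Rational(-13, 6), Mul(Rational(1, 3), Rational(-1, 2))), 348), Pow(789, -1)), 45) = Mul(Mul(Add(Add(Rational(-13, 6), Rational(-1, 6)), 348), Rational(1, 789)), 45) = Mul(Mul(Add(Rational(-7, 3), 348), Rational(1, 789)), 45) = Mul(Mul(Rational(1037, 3), Rational(1, 789)), 45) = Mul(Rational(1037, 2367), 45) = Rational(5185, 263)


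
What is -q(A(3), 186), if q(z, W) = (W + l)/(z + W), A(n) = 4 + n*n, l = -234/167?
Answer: -30828/33233 ≈ -0.92763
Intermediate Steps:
l = -234/167 (l = -234*1/167 = -234/167 ≈ -1.4012)
A(n) = 4 + n²
q(z, W) = (-234/167 + W)/(W + z) (q(z, W) = (W - 234/167)/(z + W) = (-234/167 + W)/(W + z))
-q(A(3), 186) = -(-234/167 + 186)/(186 + (4 + 3²)) = -30828/((186 + (4 + 9))*167) = -30828/((186 + 13)*167) = -30828/(199*167) = -1*30828/33233 = -30828/33233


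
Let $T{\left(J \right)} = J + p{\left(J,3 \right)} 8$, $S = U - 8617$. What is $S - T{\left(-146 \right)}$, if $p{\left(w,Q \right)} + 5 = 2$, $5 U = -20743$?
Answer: $- \frac{62978}{5} \approx -12596.0$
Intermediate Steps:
$U = - \frac{20743}{5}$ ($U = \frac{1}{5} \left(-20743\right) = - \frac{20743}{5} \approx -4148.6$)
$p{\left(w,Q \right)} = -3$ ($p{\left(w,Q \right)} = -5 + 2 = -3$)
$S = - \frac{63828}{5}$ ($S = - \frac{20743}{5} - 8617 = - \frac{63828}{5} \approx -12766.0$)
$T{\left(J \right)} = -24 + J$ ($T{\left(J \right)} = J - 24 = -24 + J$)
$S - T{\left(-146 \right)} = - \frac{63828}{5} - \left(-24 - 146\right) = - \frac{63828}{5} - -170 = - \frac{63828}{5} + 170 = - \frac{62978}{5}$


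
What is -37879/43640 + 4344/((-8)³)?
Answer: -3265097/349120 ≈ -9.3524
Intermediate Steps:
-37879/43640 + 4344/((-8)³) = -37879*1/43640 + 4344/(-512) = -37879/43640 + 4344*(-1/512) = -37879/43640 - 543/64 = -3265097/349120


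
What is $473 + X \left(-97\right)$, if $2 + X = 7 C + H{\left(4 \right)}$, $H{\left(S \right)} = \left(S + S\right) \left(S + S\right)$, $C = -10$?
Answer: $1249$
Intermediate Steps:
$H{\left(S \right)} = 4 S^{2}$ ($H{\left(S \right)} = 2 S 2 S = 4 S^{2}$)
$X = -8$ ($X = -2 + \left(7 \left(-10\right) + 4 \cdot 4^{2}\right) = -2 + \left(-70 + 4 \cdot 16\right) = -2 + \left(-70 + 64\right) = -2 - 6 = -8$)
$473 + X \left(-97\right) = 473 - -776 = 473 + 776 = 1249$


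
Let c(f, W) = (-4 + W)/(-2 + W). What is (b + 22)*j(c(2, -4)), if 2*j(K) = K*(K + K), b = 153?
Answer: 2800/9 ≈ 311.11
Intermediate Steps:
c(f, W) = (-4 + W)/(-2 + W)
j(K) = K² (j(K) = (K*(K + K))/2 = (K*(2*K))/2 = (2*K²)/2 = K²)
(b + 22)*j(c(2, -4)) = (153 + 22)*((-4 - 4)/(-2 - 4))² = 175*(-8/(-6))² = 175*(-⅙*(-8))² = 175*(4/3)² = 175*(16/9) = 2800/9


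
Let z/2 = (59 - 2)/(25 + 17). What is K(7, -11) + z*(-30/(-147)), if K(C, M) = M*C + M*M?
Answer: 15282/343 ≈ 44.554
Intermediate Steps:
K(C, M) = M² + C*M (K(C, M) = C*M + M² = M² + C*M)
z = 19/7 (z = 2*((59 - 2)/(25 + 17)) = 2*(57/42) = 2*(57*(1/42)) = 2*(19/14) = 19/7 ≈ 2.7143)
K(7, -11) + z*(-30/(-147)) = -11*(7 - 11) + 19*(-30/(-147))/7 = -11*(-4) + 19*(-30*(-1/147))/7 = 44 + (19/7)*(10/49) = 44 + 190/343 = 15282/343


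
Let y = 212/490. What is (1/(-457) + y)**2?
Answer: 2322950809/12536161225 ≈ 0.18530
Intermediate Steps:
y = 106/245 (y = 212*(1/490) = 106/245 ≈ 0.43265)
(1/(-457) + y)**2 = (1/(-457) + 106/245)**2 = (-1/457 + 106/245)**2 = (48197/111965)**2 = 2322950809/12536161225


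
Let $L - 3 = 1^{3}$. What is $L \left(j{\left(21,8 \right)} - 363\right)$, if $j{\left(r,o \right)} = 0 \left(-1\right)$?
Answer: $-1452$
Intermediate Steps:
$j{\left(r,o \right)} = 0$
$L = 4$ ($L = 3 + 1^{3} = 3 + 1 = 4$)
$L \left(j{\left(21,8 \right)} - 363\right) = 4 \left(0 - 363\right) = 4 \left(-363\right) = -1452$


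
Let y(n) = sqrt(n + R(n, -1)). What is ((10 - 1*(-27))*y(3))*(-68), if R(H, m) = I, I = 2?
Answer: -2516*sqrt(5) ≈ -5625.9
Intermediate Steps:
R(H, m) = 2
y(n) = sqrt(2 + n) (y(n) = sqrt(n + 2) = sqrt(2 + n))
((10 - 1*(-27))*y(3))*(-68) = ((10 - 1*(-27))*sqrt(2 + 3))*(-68) = ((10 + 27)*sqrt(5))*(-68) = (37*sqrt(5))*(-68) = -2516*sqrt(5)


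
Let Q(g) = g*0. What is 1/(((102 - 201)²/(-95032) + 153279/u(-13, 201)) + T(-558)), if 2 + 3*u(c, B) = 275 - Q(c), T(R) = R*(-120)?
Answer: 1235416/84804243651 ≈ 1.4568e-5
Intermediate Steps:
Q(g) = 0
T(R) = -120*R
u(c, B) = 91 (u(c, B) = -⅔ + (275 - 1*0)/3 = -⅔ + (275 + 0)/3 = -⅔ + (⅓)*275 = -⅔ + 275/3 = 91)
1/(((102 - 201)²/(-95032) + 153279/u(-13, 201)) + T(-558)) = 1/(((102 - 201)²/(-95032) + 153279/91) - 120*(-558)) = 1/(((-99)²*(-1/95032) + 153279*(1/91)) + 66960) = 1/((9801*(-1/95032) + 21897/13) + 66960) = 1/((-9801/95032 + 21897/13) + 66960) = 1/(2080788291/1235416 + 66960) = 1/(84804243651/1235416) = 1235416/84804243651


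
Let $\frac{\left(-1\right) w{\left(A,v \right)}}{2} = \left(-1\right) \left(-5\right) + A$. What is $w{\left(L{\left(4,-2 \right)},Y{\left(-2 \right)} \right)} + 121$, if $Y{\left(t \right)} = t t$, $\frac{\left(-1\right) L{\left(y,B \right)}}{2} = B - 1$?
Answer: $99$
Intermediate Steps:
$L{\left(y,B \right)} = 2 - 2 B$ ($L{\left(y,B \right)} = - 2 \left(B - 1\right) = - 2 \left(-1 + B\right) = 2 - 2 B$)
$Y{\left(t \right)} = t^{2}$
$w{\left(A,v \right)} = -10 - 2 A$ ($w{\left(A,v \right)} = - 2 \left(\left(-1\right) \left(-5\right) + A\right) = - 2 \left(5 + A\right) = -10 - 2 A$)
$w{\left(L{\left(4,-2 \right)},Y{\left(-2 \right)} \right)} + 121 = \left(-10 - 2 \left(2 - -4\right)\right) + 121 = \left(-10 - 2 \left(2 + 4\right)\right) + 121 = \left(-10 - 12\right) + 121 = -22 + 121 = 99$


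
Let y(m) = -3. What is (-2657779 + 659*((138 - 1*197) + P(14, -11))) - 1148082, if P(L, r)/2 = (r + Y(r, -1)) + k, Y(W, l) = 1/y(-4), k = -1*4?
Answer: -11594854/3 ≈ -3.8650e+6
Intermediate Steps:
k = -4
Y(W, l) = -1/3 (Y(W, l) = 1/(-3) = -1/3)
P(L, r) = -26/3 + 2*r (P(L, r) = 2*((r - 1/3) - 4) = 2*((-1/3 + r) - 4) = 2*(-13/3 + r) = -26/3 + 2*r)
(-2657779 + 659*((138 - 1*197) + P(14, -11))) - 1148082 = (-2657779 + 659*((138 - 1*197) + (-26/3 + 2*(-11)))) - 1148082 = (-2657779 + 659*((138 - 197) + (-26/3 - 22))) - 1148082 = (-2657779 + 659*(-59 - 92/3)) - 1148082 = (-2657779 + 659*(-269/3)) - 1148082 = (-2657779 - 177271/3) - 1148082 = -8150608/3 - 1148082 = -11594854/3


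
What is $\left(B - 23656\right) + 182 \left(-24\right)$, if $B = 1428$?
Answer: $-26596$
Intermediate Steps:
$\left(B - 23656\right) + 182 \left(-24\right) = \left(1428 - 23656\right) + 182 \left(-24\right) = \left(1428 - 23656\right) - 4368 = -22228 - 4368 = -26596$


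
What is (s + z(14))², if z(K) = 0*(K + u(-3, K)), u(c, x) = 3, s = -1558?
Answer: 2427364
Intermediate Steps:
z(K) = 0 (z(K) = 0*(K + 3) = 0*(3 + K) = 0)
(s + z(14))² = (-1558 + 0)² = (-1558)² = 2427364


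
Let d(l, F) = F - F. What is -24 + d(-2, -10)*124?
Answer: -24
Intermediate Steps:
d(l, F) = 0
-24 + d(-2, -10)*124 = -24 + 0*124 = -24 + 0 = -24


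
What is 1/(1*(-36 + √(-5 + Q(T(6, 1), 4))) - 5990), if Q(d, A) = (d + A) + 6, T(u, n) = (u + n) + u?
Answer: -3013/18156329 - 3*√2/36312658 ≈ -0.00016606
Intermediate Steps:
T(u, n) = n + 2*u (T(u, n) = (n + u) + u = n + 2*u)
Q(d, A) = 6 + A + d (Q(d, A) = (A + d) + 6 = 6 + A + d)
1/(1*(-36 + √(-5 + Q(T(6, 1), 4))) - 5990) = 1/(1*(-36 + √(-5 + (6 + 4 + (1 + 2*6)))) - 5990) = 1/(1*(-36 + √(-5 + (6 + 4 + (1 + 12)))) - 5990) = 1/(1*(-36 + √(-5 + (6 + 4 + 13))) - 5990) = 1/(1*(-36 + √(-5 + 23)) - 5990) = 1/(1*(-36 + √18) - 5990) = 1/(1*(-36 + 3*√2) - 5990) = 1/((-36 + 3*√2) - 5990) = 1/(-6026 + 3*√2)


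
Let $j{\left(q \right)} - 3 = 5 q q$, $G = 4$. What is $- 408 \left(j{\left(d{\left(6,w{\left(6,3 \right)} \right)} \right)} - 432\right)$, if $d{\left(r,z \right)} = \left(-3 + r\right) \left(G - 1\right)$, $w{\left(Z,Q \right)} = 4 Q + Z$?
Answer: $9792$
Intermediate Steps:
$w{\left(Z,Q \right)} = Z + 4 Q$
$d{\left(r,z \right)} = -9 + 3 r$ ($d{\left(r,z \right)} = \left(-3 + r\right) \left(4 - 1\right) = \left(-3 + r\right) 3 = -9 + 3 r$)
$j{\left(q \right)} = 3 + 5 q^{2}$ ($j{\left(q \right)} = 3 + 5 q q = 3 + 5 q^{2}$)
$- 408 \left(j{\left(d{\left(6,w{\left(6,3 \right)} \right)} \right)} - 432\right) = - 408 \left(\left(3 + 5 \left(-9 + 3 \cdot 6\right)^{2}\right) - 432\right) = - 408 \left(\left(3 + 5 \left(-9 + 18\right)^{2}\right) - 432\right) = - 408 \left(\left(3 + 5 \cdot 9^{2}\right) - 432\right) = - 408 \left(\left(3 + 5 \cdot 81\right) - 432\right) = - 408 \left(\left(3 + 405\right) - 432\right) = - 408 \left(408 - 432\right) = \left(-408\right) \left(-24\right) = 9792$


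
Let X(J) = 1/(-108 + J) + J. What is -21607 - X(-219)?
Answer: -6993875/327 ≈ -21388.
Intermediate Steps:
X(J) = J + 1/(-108 + J)
-21607 - X(-219) = -21607 - (1 + (-219)**2 - 108*(-219))/(-108 - 219) = -21607 - (1 + 47961 + 23652)/(-327) = -21607 - (-1)*71614/327 = -21607 - 1*(-71614/327) = -21607 + 71614/327 = -6993875/327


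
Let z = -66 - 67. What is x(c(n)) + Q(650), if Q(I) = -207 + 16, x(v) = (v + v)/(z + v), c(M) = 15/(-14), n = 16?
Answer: -358477/1877 ≈ -190.98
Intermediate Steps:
z = -133
c(M) = -15/14 (c(M) = 15*(-1/14) = -15/14)
x(v) = 2*v/(-133 + v) (x(v) = (v + v)/(-133 + v) = (2*v)/(-133 + v) = 2*v/(-133 + v))
Q(I) = -191
x(c(n)) + Q(650) = 2*(-15/14)/(-133 - 15/14) - 191 = 2*(-15/14)/(-1877/14) - 191 = 2*(-15/14)*(-14/1877) - 191 = 30/1877 - 191 = -358477/1877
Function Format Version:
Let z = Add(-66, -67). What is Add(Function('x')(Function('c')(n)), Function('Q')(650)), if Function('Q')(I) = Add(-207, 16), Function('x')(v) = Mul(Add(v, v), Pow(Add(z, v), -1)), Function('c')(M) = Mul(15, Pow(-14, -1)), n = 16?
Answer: Rational(-358477, 1877) ≈ -190.98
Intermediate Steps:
z = -133
Function('c')(M) = Rational(-15, 14) (Function('c')(M) = Mul(15, Rational(-1, 14)) = Rational(-15, 14))
Function('x')(v) = Mul(2, v, Pow(Add(-133, v), -1)) (Function('x')(v) = Mul(Add(v, v), Pow(Add(-133, v), -1)) = Mul(Mul(2, v), Pow(Add(-133, v), -1)) = Mul(2, v, Pow(Add(-133, v), -1)))
Function('Q')(I) = -191
Add(Function('x')(Function('c')(n)), Function('Q')(650)) = Add(Mul(2, Rational(-15, 14), Pow(Add(-133, Rational(-15, 14)), -1)), -191) = Add(Mul(2, Rational(-15, 14), Pow(Rational(-1877, 14), -1)), -191) = Add(Mul(2, Rational(-15, 14), Rational(-14, 1877)), -191) = Add(Rational(30, 1877), -191) = Rational(-358477, 1877)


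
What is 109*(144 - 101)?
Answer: 4687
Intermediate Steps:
109*(144 - 101) = 109*43 = 4687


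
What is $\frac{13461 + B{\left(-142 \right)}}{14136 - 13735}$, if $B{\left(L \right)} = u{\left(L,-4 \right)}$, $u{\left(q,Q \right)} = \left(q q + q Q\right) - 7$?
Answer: $\frac{34186}{401} \approx 85.252$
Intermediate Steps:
$u{\left(q,Q \right)} = -7 + q^{2} + Q q$ ($u{\left(q,Q \right)} = \left(q^{2} + Q q\right) - 7 = -7 + q^{2} + Q q$)
$B{\left(L \right)} = -7 + L^{2} - 4 L$
$\frac{13461 + B{\left(-142 \right)}}{14136 - 13735} = \frac{13461 - \left(-561 - 20164\right)}{14136 - 13735} = \frac{13461 + \left(-7 + 20164 + 568\right)}{401} = \left(13461 + 20725\right) \frac{1}{401} = 34186 \cdot \frac{1}{401} = \frac{34186}{401}$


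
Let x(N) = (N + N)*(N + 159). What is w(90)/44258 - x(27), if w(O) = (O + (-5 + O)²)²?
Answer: -391018127/44258 ≈ -8835.0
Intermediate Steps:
x(N) = 2*N*(159 + N) (x(N) = (2*N)*(159 + N) = 2*N*(159 + N))
w(90)/44258 - x(27) = (90 + (-5 + 90)²)²/44258 - 2*27*(159 + 27) = (90 + 85²)²*(1/44258) - 2*27*186 = (90 + 7225)²*(1/44258) - 1*10044 = 7315²*(1/44258) - 10044 = 53509225*(1/44258) - 10044 = 53509225/44258 - 10044 = -391018127/44258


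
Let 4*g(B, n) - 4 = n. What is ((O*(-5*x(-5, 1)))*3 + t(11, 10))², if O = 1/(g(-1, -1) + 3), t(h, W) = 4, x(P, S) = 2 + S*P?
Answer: 256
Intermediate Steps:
g(B, n) = 1 + n/4
x(P, S) = 2 + P*S
O = 4/15 (O = 1/((1 + (¼)*(-1)) + 3) = 1/((1 - ¼) + 3) = 1/(¾ + 3) = 1/(15/4) = 4/15 ≈ 0.26667)
((O*(-5*x(-5, 1)))*3 + t(11, 10))² = ((4*(-5*(2 - 5*1))/15)*3 + 4)² = ((4*(-5*(2 - 5))/15)*3 + 4)² = ((4*(-5*(-3))/15)*3 + 4)² = (((4/15)*15)*3 + 4)² = (4*3 + 4)² = (12 + 4)² = 16² = 256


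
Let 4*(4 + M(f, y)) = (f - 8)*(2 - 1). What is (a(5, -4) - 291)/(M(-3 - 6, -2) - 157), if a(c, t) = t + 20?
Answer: 1100/661 ≈ 1.6641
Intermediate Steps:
M(f, y) = -6 + f/4 (M(f, y) = -4 + ((f - 8)*(2 - 1))/4 = -4 + ((-8 + f)*1)/4 = -4 + (-8 + f)/4 = -4 + (-2 + f/4) = -6 + f/4)
a(c, t) = 20 + t
(a(5, -4) - 291)/(M(-3 - 6, -2) - 157) = ((20 - 4) - 291)/((-6 + (-3 - 6)/4) - 157) = (16 - 291)/((-6 + (¼)*(-9)) - 157) = -275/((-6 - 9/4) - 157) = -275/(-33/4 - 157) = -275/(-661/4) = -275*(-4/661) = 1100/661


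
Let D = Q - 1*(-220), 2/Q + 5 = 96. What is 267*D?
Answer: 5345874/91 ≈ 58746.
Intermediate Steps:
Q = 2/91 (Q = 2/(-5 + 96) = 2/91 ≈ 0.021978)
D = 20022/91 (D = 2/91 - 1*(-220) = 2/91 + 220 = 20022/91 ≈ 220.02)
267*D = 267*(20022/91) = 5345874/91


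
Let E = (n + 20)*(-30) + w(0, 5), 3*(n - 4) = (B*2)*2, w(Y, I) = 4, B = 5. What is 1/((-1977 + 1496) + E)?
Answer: -1/1397 ≈ -0.00071582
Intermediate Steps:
n = 32/3 (n = 4 + ((5*2)*2)/3 = 4 + (10*2)/3 = 4 + (⅓)*20 = 4 + 20/3 = 32/3 ≈ 10.667)
E = -916 (E = (32/3 + 20)*(-30) + 4 = (92/3)*(-30) + 4 = -920 + 4 = -916)
1/((-1977 + 1496) + E) = 1/((-1977 + 1496) - 916) = 1/(-481 - 916) = 1/(-1397) = -1/1397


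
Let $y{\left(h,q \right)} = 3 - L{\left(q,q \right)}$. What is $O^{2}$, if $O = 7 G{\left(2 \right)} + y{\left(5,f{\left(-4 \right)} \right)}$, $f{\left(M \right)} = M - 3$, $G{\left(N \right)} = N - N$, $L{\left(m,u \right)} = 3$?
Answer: $0$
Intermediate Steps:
$G{\left(N \right)} = 0$
$f{\left(M \right)} = -3 + M$
$y{\left(h,q \right)} = 0$ ($y{\left(h,q \right)} = 3 - 3 = 0$)
$O = 0$ ($O = 7 \cdot 0 + 0 = 0 + 0 = 0$)
$O^{2} = 0^{2} = 0$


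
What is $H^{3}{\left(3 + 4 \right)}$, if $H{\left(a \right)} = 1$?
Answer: $1$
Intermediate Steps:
$H^{3}{\left(3 + 4 \right)} = 1^{3} = 1$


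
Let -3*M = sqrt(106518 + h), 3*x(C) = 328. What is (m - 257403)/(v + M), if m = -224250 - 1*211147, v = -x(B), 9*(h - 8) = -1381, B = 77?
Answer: 6135436800/10903 - 6235200*sqrt(957353)/10903 ≈ 3177.3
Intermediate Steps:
h = -1309/9 (h = 8 + (1/9)*(-1381) = 8 - 1381/9 = -1309/9 ≈ -145.44)
x(C) = 328/3 (x(C) = (1/3)*328 = 328/3)
M = -sqrt(957353)/9 (M = -sqrt(106518 - 1309/9)/3 = -sqrt(957353)/9 ≈ -108.72)
v = -328/3 (v = -1*328/3 = -328/3 ≈ -109.33)
m = -435397 (m = -224250 - 211147 = -435397)
(m - 257403)/(v + M) = (-435397 - 257403)/(-328/3 - sqrt(957353)/9) = -692800/(-328/3 - sqrt(957353)/9)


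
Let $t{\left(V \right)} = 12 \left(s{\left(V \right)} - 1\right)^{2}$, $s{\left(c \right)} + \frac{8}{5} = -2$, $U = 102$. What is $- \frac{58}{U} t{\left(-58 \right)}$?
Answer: $- \frac{61364}{425} \approx -144.39$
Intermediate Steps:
$s{\left(c \right)} = - \frac{18}{5}$ ($s{\left(c \right)} = - \frac{8}{5} - 2 = - \frac{18}{5}$)
$t{\left(V \right)} = \frac{6348}{25}$ ($t{\left(V \right)} = 12 \left(- \frac{18}{5} - 1\right)^{2} = 12 \left(- \frac{23}{5}\right)^{2} = 12 \cdot \frac{529}{25} = \frac{6348}{25}$)
$- \frac{58}{U} t{\left(-58 \right)} = - \frac{58}{102} \cdot \frac{6348}{25} = \left(-58\right) \frac{1}{102} \cdot \frac{6348}{25} = \left(- \frac{29}{51}\right) \frac{6348}{25} = - \frac{61364}{425}$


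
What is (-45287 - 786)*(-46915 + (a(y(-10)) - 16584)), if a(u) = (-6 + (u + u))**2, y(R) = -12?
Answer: 2884123727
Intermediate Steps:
a(u) = (-6 + 2*u)**2
(-45287 - 786)*(-46915 + (a(y(-10)) - 16584)) = (-45287 - 786)*(-46915 + (4*(-3 - 12)**2 - 16584)) = -46073*(-46915 + (4*(-15)**2 - 16584)) = -46073*(-46915 + (4*225 - 16584)) = -46073*(-46915 + (900 - 16584)) = -46073*(-46915 - 15684) = -46073*(-62599) = 2884123727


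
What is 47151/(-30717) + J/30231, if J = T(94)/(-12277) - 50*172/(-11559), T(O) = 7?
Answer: -22475350517604656/14642030970720729 ≈ -1.5350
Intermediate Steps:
J = 105501287/141909843 (J = 7/(-12277) - 50*172/(-11559) = 7*(-1/12277) - 8600*(-1/11559) = -7/12277 + 8600/11559 = 105501287/141909843 ≈ 0.74344)
47151/(-30717) + J/30231 = 47151/(-30717) + (105501287/141909843)/30231 = 47151*(-1/30717) + (105501287/141909843)*(1/30231) = -5239/3413 + 105501287/4290076463733 = -22475350517604656/14642030970720729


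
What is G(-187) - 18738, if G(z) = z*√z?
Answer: -18738 - 187*I*√187 ≈ -18738.0 - 2557.2*I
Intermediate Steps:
G(z) = z^(3/2)
G(-187) - 18738 = (-187)^(3/2) - 18738 = -187*I*√187 - 18738 = -18738 - 187*I*√187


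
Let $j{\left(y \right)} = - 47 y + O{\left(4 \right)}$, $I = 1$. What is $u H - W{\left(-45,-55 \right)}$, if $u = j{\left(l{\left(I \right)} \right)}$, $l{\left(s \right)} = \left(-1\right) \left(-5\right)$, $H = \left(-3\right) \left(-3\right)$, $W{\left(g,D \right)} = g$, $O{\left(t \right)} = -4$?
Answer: $-2106$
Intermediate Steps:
$H = 9$
$l{\left(s \right)} = 5$
$j{\left(y \right)} = -4 - 47 y$ ($j{\left(y \right)} = - 47 y - 4 = -4 - 47 y$)
$u = -239$ ($u = -4 - 235 = -239$)
$u H - W{\left(-45,-55 \right)} = \left(-239\right) 9 - -45 = -2151 + 45 = -2106$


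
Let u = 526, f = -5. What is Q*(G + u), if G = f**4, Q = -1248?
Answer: -1436448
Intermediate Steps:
G = 625 (G = (-5)**4 = 625)
Q*(G + u) = -1248*(625 + 526) = -1248*1151 = -1436448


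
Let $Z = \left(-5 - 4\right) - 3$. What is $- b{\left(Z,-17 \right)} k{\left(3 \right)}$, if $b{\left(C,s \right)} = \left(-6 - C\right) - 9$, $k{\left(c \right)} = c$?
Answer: $9$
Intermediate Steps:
$Z = -12$ ($Z = -9 - 3 = -12$)
$b{\left(C,s \right)} = -15 - C$
$- b{\left(Z,-17 \right)} k{\left(3 \right)} = - (-15 - -12) 3 = - (-15 + 12) 3 = \left(-1\right) \left(-3\right) 3 = 3 \cdot 3 = 9$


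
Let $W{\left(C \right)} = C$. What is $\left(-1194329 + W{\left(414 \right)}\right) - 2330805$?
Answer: $-3524720$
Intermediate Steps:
$\left(-1194329 + W{\left(414 \right)}\right) - 2330805 = \left(-1194329 + 414\right) - 2330805 = -1193915 - 2330805 = -3524720$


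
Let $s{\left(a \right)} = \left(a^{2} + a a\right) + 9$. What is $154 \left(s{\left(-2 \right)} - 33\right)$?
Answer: $-2464$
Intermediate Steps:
$s{\left(a \right)} = 9 + 2 a^{2}$ ($s{\left(a \right)} = \left(a^{2} + a^{2}\right) + 9 = 2 a^{2} + 9 = 9 + 2 a^{2}$)
$154 \left(s{\left(-2 \right)} - 33\right) = 154 \left(\left(9 + 2 \left(-2\right)^{2}\right) - 33\right) = 154 \left(\left(9 + 2 \cdot 4\right) - 33\right) = 154 \left(\left(9 + 8\right) - 33\right) = 154 \left(17 - 33\right) = 154 \left(-16\right) = -2464$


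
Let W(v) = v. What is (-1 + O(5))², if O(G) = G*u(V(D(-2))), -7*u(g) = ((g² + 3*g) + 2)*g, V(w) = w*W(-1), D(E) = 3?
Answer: 529/49 ≈ 10.796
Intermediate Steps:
V(w) = -w (V(w) = w*(-1) = -w)
u(g) = -g*(2 + g² + 3*g)/7 (u(g) = -((g² + 3*g) + 2)*g/7 = -(2 + g² + 3*g)*g/7 = -g*(2 + g² + 3*g)/7)
O(G) = 6*G/7 (O(G) = G*(-(-1*3)*(2 + (-1*3)² + 3*(-1*3))/7) = G*(-⅐*(-3)*(2 + (-3)² + 3*(-3))) = G*(-⅐*(-3)*(2 + 9 - 9)) = G*(-⅐*(-3)*2) = G*(6/7) = 6*G/7)
(-1 + O(5))² = (-1 + (6/7)*5)² = (-1 + 30/7)² = (23/7)² = 529/49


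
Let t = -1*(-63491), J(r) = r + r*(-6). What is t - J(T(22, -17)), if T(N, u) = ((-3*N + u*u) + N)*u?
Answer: 42666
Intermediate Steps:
T(N, u) = u*(u² - 2*N) (T(N, u) = ((-3*N + u²) + N)*u = ((u² - 3*N) + N)*u = (u² - 2*N)*u = u*(u² - 2*N))
J(r) = -5*r (J(r) = r - 6*r = -5*r)
t = 63491
t - J(T(22, -17)) = 63491 - (-5)*(-17*((-17)² - 2*22)) = 63491 - (-5)*(-17*(289 - 44)) = 63491 - (-5)*(-17*245) = 63491 - (-5)*(-4165) = 63491 - 1*20825 = 63491 - 20825 = 42666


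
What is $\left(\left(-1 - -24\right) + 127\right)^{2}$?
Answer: $22500$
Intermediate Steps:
$\left(\left(-1 - -24\right) + 127\right)^{2} = \left(\left(-1 + 24\right) + 127\right)^{2} = \left(23 + 127\right)^{2} = 150^{2} = 22500$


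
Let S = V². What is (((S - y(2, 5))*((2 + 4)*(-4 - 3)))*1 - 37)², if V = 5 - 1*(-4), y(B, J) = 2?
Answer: 11256025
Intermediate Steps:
V = 9 (V = 5 + 4 = 9)
S = 81 (S = 9² = 81)
(((S - y(2, 5))*((2 + 4)*(-4 - 3)))*1 - 37)² = (((81 - 1*2)*((2 + 4)*(-4 - 3)))*1 - 37)² = (((81 - 2)*(6*(-7)))*1 - 37)² = ((79*(-42))*1 - 37)² = (-3318*1 - 37)² = (-3318 - 37)² = (-3355)² = 11256025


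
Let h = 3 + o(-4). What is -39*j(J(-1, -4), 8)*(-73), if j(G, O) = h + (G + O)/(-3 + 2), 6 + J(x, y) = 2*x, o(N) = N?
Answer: -2847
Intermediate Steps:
J(x, y) = -6 + 2*x
h = -1 (h = 3 - 4 = -1)
j(G, O) = -1 - G - O (j(G, O) = -1 + (G + O)/(-3 + 2) = -1 + (G + O)/(-1) = -1 + (G + O)*(-1) = -1 + (-G - O) = -1 - G - O)
-39*j(J(-1, -4), 8)*(-73) = -39*(-1 - (-6 + 2*(-1)) - 1*8)*(-73) = -39*(-1 - (-6 - 2) - 8)*(-73) = -39*(-1 - 1*(-8) - 8)*(-73) = -39*(-1 + 8 - 8)*(-73) = -39*(-1)*(-73) = 39*(-73) = -2847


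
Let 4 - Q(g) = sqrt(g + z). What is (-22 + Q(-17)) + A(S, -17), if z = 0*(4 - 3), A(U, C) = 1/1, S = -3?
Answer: -17 - I*sqrt(17) ≈ -17.0 - 4.1231*I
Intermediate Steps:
A(U, C) = 1
z = 0 (z = 0*1 = 0)
Q(g) = 4 - sqrt(g) (Q(g) = 4 - sqrt(g + 0) = 4 - sqrt(g))
(-22 + Q(-17)) + A(S, -17) = (-22 + (4 - sqrt(-17))) + 1 = (-22 + (4 - I*sqrt(17))) + 1 = (-18 - I*sqrt(17)) + 1 = -17 - I*sqrt(17)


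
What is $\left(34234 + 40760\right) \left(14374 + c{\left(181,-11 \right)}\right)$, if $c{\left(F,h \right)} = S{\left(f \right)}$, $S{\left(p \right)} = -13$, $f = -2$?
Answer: $1076988834$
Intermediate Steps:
$c{\left(F,h \right)} = -13$
$\left(34234 + 40760\right) \left(14374 + c{\left(181,-11 \right)}\right) = \left(34234 + 40760\right) \left(14374 - 13\right) = 74994 \cdot 14361 = 1076988834$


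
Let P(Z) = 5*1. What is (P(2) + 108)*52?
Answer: 5876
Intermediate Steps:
P(Z) = 5
(P(2) + 108)*52 = (5 + 108)*52 = 113*52 = 5876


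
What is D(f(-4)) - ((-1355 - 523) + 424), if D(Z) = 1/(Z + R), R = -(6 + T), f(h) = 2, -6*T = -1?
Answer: 36344/25 ≈ 1453.8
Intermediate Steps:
T = ⅙ (T = -⅙*(-1) = ⅙ ≈ 0.16667)
R = -37/6 (R = -(6 + ⅙) = -1*37/6 = -37/6 ≈ -6.1667)
D(Z) = 1/(-37/6 + Z) (D(Z) = 1/(Z - 37/6) = 1/(-37/6 + Z))
D(f(-4)) - ((-1355 - 523) + 424) = 6/(-37 + 6*2) - ((-1355 - 523) + 424) = 6/(-37 + 12) - (-1878 + 424) = 6/(-25) - 1*(-1454) = 6*(-1/25) + 1454 = -6/25 + 1454 = 36344/25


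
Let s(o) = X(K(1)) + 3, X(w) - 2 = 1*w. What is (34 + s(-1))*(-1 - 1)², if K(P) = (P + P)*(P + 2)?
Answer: 180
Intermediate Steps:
K(P) = 2*P*(2 + P) (K(P) = (2*P)*(2 + P) = 2*P*(2 + P))
X(w) = 2 + w (X(w) = 2 + 1*w = 2 + w)
s(o) = 11 (s(o) = (2 + 2*1*(2 + 1)) + 3 = (2 + 2*1*3) + 3 = (2 + 6) + 3 = 8 + 3 = 11)
(34 + s(-1))*(-1 - 1)² = (34 + 11)*(-1 - 1)² = 45*(-2)² = 45*4 = 180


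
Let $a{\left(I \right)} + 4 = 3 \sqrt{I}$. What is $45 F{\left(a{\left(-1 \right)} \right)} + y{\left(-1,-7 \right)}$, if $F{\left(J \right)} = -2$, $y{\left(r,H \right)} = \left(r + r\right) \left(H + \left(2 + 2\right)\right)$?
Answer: $-84$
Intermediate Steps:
$a{\left(I \right)} = -4 + 3 \sqrt{I}$
$y{\left(r,H \right)} = 2 r \left(4 + H\right)$ ($y{\left(r,H \right)} = 2 r \left(H + 4\right) = 2 r \left(4 + H\right)$)
$45 F{\left(a{\left(-1 \right)} \right)} + y{\left(-1,-7 \right)} = 45 \left(-2\right) + 2 \left(-1\right) \left(4 - 7\right) = -90 + 2 \left(-1\right) \left(-3\right) = -90 + 6 = -84$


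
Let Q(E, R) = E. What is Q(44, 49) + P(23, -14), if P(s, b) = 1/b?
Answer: 615/14 ≈ 43.929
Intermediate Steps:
Q(44, 49) + P(23, -14) = 44 + 1/(-14) = 44 - 1/14 = 615/14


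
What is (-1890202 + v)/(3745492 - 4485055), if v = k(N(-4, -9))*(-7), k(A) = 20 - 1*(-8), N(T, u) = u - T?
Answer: 1890398/739563 ≈ 2.5561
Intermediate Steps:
k(A) = 28 (k(A) = 20 + 8 = 28)
v = -196 (v = 28*(-7) = -196)
(-1890202 + v)/(3745492 - 4485055) = (-1890202 - 196)/(3745492 - 4485055) = -1890398/(-739563) = -1890398*(-1/739563) = 1890398/739563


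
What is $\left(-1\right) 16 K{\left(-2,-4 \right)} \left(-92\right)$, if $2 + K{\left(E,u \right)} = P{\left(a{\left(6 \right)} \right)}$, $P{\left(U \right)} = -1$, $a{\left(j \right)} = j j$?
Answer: $-4416$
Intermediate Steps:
$a{\left(j \right)} = j^{2}$
$K{\left(E,u \right)} = -3$ ($K{\left(E,u \right)} = -2 - 1 = -3$)
$\left(-1\right) 16 K{\left(-2,-4 \right)} \left(-92\right) = \left(-1\right) 16 \left(-3\right) \left(-92\right) = \left(-16\right) \left(-3\right) \left(-92\right) = 48 \left(-92\right) = -4416$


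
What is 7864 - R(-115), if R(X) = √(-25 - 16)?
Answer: 7864 - I*√41 ≈ 7864.0 - 6.4031*I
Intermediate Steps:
R(X) = I*√41 (R(X) = √(-41) = I*√41)
7864 - R(-115) = 7864 - I*√41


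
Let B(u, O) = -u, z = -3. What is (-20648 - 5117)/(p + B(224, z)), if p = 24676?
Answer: -25765/24452 ≈ -1.0537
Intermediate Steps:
(-20648 - 5117)/(p + B(224, z)) = (-20648 - 5117)/(24676 - 1*224) = -25765/(24676 - 224) = -25765/24452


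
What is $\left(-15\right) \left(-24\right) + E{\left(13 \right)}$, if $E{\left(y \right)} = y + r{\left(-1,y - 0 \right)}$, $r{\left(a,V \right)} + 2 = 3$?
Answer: $374$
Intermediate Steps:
$r{\left(a,V \right)} = 1$ ($r{\left(a,V \right)} = -2 + 3 = 1$)
$E{\left(y \right)} = 1 + y$ ($E{\left(y \right)} = y + 1 = 1 + y$)
$\left(-15\right) \left(-24\right) + E{\left(13 \right)} = \left(-15\right) \left(-24\right) + \left(1 + 13\right) = 360 + 14 = 374$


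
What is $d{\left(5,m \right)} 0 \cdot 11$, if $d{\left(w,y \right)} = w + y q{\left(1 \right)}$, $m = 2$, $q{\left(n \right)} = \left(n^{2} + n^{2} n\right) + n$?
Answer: $0$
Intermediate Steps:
$q{\left(n \right)} = n + n^{2} + n^{3}$ ($q{\left(n \right)} = \left(n^{2} + n^{3}\right) + n = n + n^{2} + n^{3}$)
$d{\left(w,y \right)} = w + 3 y$ ($d{\left(w,y \right)} = w + y 1 \left(1 + 1 + 1^{2}\right) = w + y 1 \left(1 + 1 + 1\right) = w + y 1 \cdot 3 = w + y 3 = w + 3 y$)
$d{\left(5,m \right)} 0 \cdot 11 = \left(5 + 3 \cdot 2\right) 0 \cdot 11 = \left(5 + 6\right) 0 \cdot 11 = 11 \cdot 0 \cdot 11 = 0 \cdot 11 = 0$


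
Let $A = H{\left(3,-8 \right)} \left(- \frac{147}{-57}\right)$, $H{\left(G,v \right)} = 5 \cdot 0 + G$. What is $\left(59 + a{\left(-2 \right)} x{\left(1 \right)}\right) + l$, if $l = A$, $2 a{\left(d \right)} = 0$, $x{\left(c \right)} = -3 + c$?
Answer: $\frac{1268}{19} \approx 66.737$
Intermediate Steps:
$H{\left(G,v \right)} = G$ ($H{\left(G,v \right)} = 0 + G = G$)
$A = \frac{147}{19}$ ($A = 3 \left(- \frac{147}{-57}\right) = 3 \left(\left(-147\right) \left(- \frac{1}{57}\right)\right) = 3 \cdot \frac{49}{19} = \frac{147}{19} \approx 7.7368$)
$a{\left(d \right)} = 0$ ($a{\left(d \right)} = \frac{1}{2} \cdot 0 = 0$)
$l = \frac{147}{19} \approx 7.7368$
$\left(59 + a{\left(-2 \right)} x{\left(1 \right)}\right) + l = \left(59 + 0 \left(-3 + 1\right)\right) + \frac{147}{19} = \left(59 + 0 \left(-2\right)\right) + \frac{147}{19} = \left(59 + 0\right) + \frac{147}{19} = 59 + \frac{147}{19} = \frac{1268}{19}$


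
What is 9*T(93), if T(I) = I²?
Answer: 77841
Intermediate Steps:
9*T(93) = 9*93² = 9*8649 = 77841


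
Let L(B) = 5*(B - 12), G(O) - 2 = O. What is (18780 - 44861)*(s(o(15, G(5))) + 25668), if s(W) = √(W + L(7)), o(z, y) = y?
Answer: -669447108 - 78243*I*√2 ≈ -6.6945e+8 - 1.1065e+5*I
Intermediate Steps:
G(O) = 2 + O
L(B) = -60 + 5*B (L(B) = 5*(-12 + B) = -60 + 5*B)
s(W) = √(-25 + W) (s(W) = √(W + (-60 + 5*7)) = √(W + (-60 + 35)) = √(W - 25) = √(-25 + W))
(18780 - 44861)*(s(o(15, G(5))) + 25668) = (18780 - 44861)*(√(-25 + (2 + 5)) + 25668) = -26081*(√(-25 + 7) + 25668) = -26081*(√(-18) + 25668) = -26081*(3*I*√2 + 25668) = -26081*(25668 + 3*I*√2) = -669447108 - 78243*I*√2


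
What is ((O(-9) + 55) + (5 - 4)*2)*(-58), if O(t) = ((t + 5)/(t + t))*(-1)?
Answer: -29638/9 ≈ -3293.1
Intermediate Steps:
O(t) = -(5 + t)/(2*t) (O(t) = ((5 + t)/((2*t)))*(-1) = ((5 + t)*(1/(2*t)))*(-1) = ((5 + t)/(2*t))*(-1) = -(5 + t)/(2*t))
((O(-9) + 55) + (5 - 4)*2)*(-58) = (((1/2)*(-5 - 1*(-9))/(-9) + 55) + (5 - 4)*2)*(-58) = (((1/2)*(-1/9)*(-5 + 9) + 55) + 1*2)*(-58) = (((1/2)*(-1/9)*4 + 55) + 2)*(-58) = ((-2/9 + 55) + 2)*(-58) = (493/9 + 2)*(-58) = (511/9)*(-58) = -29638/9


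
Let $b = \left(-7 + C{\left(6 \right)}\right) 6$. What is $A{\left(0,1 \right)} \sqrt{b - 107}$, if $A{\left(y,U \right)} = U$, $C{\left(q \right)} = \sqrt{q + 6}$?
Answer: $\sqrt{-149 + 12 \sqrt{3}} \approx 11.323 i$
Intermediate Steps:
$C{\left(q \right)} = \sqrt{6 + q}$
$b = -42 + 12 \sqrt{3}$ ($b = \left(-7 + \sqrt{6 + 6}\right) 6 = \left(-7 + \sqrt{12}\right) 6 = \left(-7 + 2 \sqrt{3}\right) 6 = -42 + 12 \sqrt{3} \approx -21.215$)
$A{\left(0,1 \right)} \sqrt{b - 107} = 1 \sqrt{\left(-42 + 12 \sqrt{3}\right) - 107} = 1 \sqrt{-149 + 12 \sqrt{3}} = \sqrt{-149 + 12 \sqrt{3}}$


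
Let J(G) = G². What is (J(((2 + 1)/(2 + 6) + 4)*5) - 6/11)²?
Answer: 113226193081/495616 ≈ 2.2846e+5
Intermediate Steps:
(J(((2 + 1)/(2 + 6) + 4)*5) - 6/11)² = ((((2 + 1)/(2 + 6) + 4)*5)² - 6/11)² = (((3/8 + 4)*5)² - 6*1/11)² = (((3*(⅛) + 4)*5)² - 6/11)² = (((3/8 + 4)*5)² - 6/11)² = (((35/8)*5)² - 6/11)² = ((175/8)² - 6/11)² = (30625/64 - 6/11)² = (336491/704)² = 113226193081/495616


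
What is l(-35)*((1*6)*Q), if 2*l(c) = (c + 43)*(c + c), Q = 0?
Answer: 0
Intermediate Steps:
l(c) = c*(43 + c) (l(c) = ((c + 43)*(c + c))/2 = ((43 + c)*(2*c))/2 = (2*c*(43 + c))/2 = c*(43 + c))
l(-35)*((1*6)*Q) = (-35*(43 - 35))*((1*6)*0) = (-35*8)*(6*0) = -280*0 = 0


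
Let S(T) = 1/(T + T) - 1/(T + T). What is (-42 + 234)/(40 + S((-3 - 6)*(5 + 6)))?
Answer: 24/5 ≈ 4.8000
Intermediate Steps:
S(T) = 0 (S(T) = 1/(2*T) - 1/(2*T) = 0)
(-42 + 234)/(40 + S((-3 - 6)*(5 + 6))) = (-42 + 234)/(40 + 0) = 192/40 = 192*(1/40) = 24/5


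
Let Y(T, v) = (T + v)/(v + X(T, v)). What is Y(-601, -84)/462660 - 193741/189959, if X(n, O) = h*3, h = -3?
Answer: -151564318303/148607965044 ≈ -1.0199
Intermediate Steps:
X(n, O) = -9 (X(n, O) = -3*3 = -9)
Y(T, v) = (T + v)/(-9 + v) (Y(T, v) = (T + v)/(v - 9) = (T + v)/(-9 + v))
Y(-601, -84)/462660 - 193741/189959 = ((-601 - 84)/(-9 - 84))/462660 - 193741/189959 = (-685/(-93))*(1/462660) - 193741*1/189959 = -1/93*(-685)*(1/462660) - 193741/189959 = (685/93)*(1/462660) - 193741/189959 = 137/8605476 - 193741/189959 = -151564318303/148607965044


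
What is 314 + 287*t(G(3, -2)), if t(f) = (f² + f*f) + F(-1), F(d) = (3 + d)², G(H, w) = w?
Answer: 3758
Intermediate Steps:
t(f) = 4 + 2*f² (t(f) = (f² + f*f) + (3 - 1)² = (f² + f²) + 2² = 2*f² + 4 = 4 + 2*f²)
314 + 287*t(G(3, -2)) = 314 + 287*(4 + 2*(-2)²) = 314 + 287*(4 + 2*4) = 314 + 287*(4 + 8) = 314 + 287*12 = 314 + 3444 = 3758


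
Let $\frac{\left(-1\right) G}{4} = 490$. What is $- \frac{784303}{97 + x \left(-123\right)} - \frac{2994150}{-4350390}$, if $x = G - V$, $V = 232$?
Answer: $- \frac{86815424974}{39111891269} \approx -2.2197$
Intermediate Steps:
$G = -1960$ ($G = \left(-4\right) 490 = -1960$)
$x = -2192$ ($x = -1960 - 232 = -2192$)
$- \frac{784303}{97 + x \left(-123\right)} - \frac{2994150}{-4350390} = - \frac{784303}{97 - -269616} - \frac{2994150}{-4350390} = - \frac{784303}{97 + 269616} - - \frac{99805}{145013} = - \frac{784303}{269713} + \frac{99805}{145013} = - \frac{86815424974}{39111891269}$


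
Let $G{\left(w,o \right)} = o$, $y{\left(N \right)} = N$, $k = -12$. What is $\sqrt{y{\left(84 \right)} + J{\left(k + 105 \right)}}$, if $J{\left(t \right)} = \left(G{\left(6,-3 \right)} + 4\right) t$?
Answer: $\sqrt{177} \approx 13.304$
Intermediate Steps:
$J{\left(t \right)} = t$ ($J{\left(t \right)} = \left(-3 + 4\right) t = 1 t = t$)
$\sqrt{y{\left(84 \right)} + J{\left(k + 105 \right)}} = \sqrt{84 + \left(-12 + 105\right)} = \sqrt{84 + 93} = \sqrt{177}$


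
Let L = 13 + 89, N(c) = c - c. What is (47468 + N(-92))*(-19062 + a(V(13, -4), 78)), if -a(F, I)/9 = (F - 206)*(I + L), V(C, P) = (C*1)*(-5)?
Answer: 19934566344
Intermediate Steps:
N(c) = 0
L = 102
V(C, P) = -5*C (V(C, P) = C*(-5) = -5*C)
a(F, I) = -9*(-206 + F)*(102 + I) (a(F, I) = -9*(F - 206)*(I + 102) = -9*(-206 + F)*(102 + I))
(47468 + N(-92))*(-19062 + a(V(13, -4), 78)) = (47468 + 0)*(-19062 + (189108 - (-4590)*13 + 1854*78 - 9*(-5*13)*78)) = 47468*(-19062 + (189108 - 918*(-65) + 144612 - 9*(-65)*78)) = 47468*(-19062 + (189108 + 59670 + 144612 + 45630)) = 47468*(-19062 + 439020) = 47468*419958 = 19934566344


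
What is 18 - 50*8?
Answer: -382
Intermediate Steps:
18 - 50*8 = 18 - 400 = -382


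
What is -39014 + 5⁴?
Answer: -38389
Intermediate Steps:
-39014 + 5⁴ = -39014 + 625 = -38389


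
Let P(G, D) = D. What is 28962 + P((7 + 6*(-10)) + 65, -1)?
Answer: 28961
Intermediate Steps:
28962 + P((7 + 6*(-10)) + 65, -1) = 28962 - 1 = 28961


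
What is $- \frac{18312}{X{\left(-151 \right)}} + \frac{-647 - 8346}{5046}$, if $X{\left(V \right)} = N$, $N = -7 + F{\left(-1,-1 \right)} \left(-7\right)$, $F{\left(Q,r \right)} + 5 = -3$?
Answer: $- \frac{13263287}{35322} \approx -375.5$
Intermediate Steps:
$F{\left(Q,r \right)} = -8$ ($F{\left(Q,r \right)} = -5 - 3 = -8$)
$N = 49$ ($N = -7 - -56 = -7 + 56 = 49$)
$X{\left(V \right)} = 49$
$- \frac{18312}{X{\left(-151 \right)}} + \frac{-647 - 8346}{5046} = - \frac{18312}{49} + \frac{-647 - 8346}{5046} = \left(-18312\right) \frac{1}{49} + \left(-647 - 8346\right) \frac{1}{5046} = - \frac{2616}{7} - \frac{8993}{5046} = - \frac{13263287}{35322}$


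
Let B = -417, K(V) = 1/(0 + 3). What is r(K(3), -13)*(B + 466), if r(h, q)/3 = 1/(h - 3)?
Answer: -441/8 ≈ -55.125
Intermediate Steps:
K(V) = 1/3
r(h, q) = 3/(-3 + h) (r(h, q) = 3/(h - 3) = 3/(-3 + h))
r(K(3), -13)*(B + 466) = (3/(-3 + 1/3))*(-417 + 466) = (3/(-8/3))*49 = (3*(-3/8))*49 = -9/8*49 = -441/8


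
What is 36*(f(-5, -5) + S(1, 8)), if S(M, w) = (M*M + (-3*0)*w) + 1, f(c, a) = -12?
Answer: -360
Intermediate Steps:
S(M, w) = 1 + M**2 (S(M, w) = (M**2 + 0*w) + 1 = (M**2 + 0) + 1 = M**2 + 1 = 1 + M**2)
36*(f(-5, -5) + S(1, 8)) = 36*(-12 + (1 + 1**2)) = 36*(-12 + (1 + 1)) = 36*(-12 + 2) = 36*(-10) = -360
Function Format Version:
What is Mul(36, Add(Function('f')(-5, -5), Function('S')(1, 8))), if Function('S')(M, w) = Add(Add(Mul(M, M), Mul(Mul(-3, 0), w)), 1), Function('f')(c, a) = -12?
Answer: -360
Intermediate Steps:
Function('S')(M, w) = Add(1, Pow(M, 2)) (Function('S')(M, w) = Add(Add(Pow(M, 2), Mul(0, w)), 1) = Add(Add(Pow(M, 2), 0), 1) = Add(Pow(M, 2), 1) = Add(1, Pow(M, 2)))
Mul(36, Add(Function('f')(-5, -5), Function('S')(1, 8))) = Mul(36, Add(-12, Add(1, Pow(1, 2)))) = Mul(36, Add(-12, Add(1, 1))) = Mul(36, Add(-12, 2)) = Mul(36, -10) = -360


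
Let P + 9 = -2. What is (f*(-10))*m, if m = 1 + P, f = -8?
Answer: -800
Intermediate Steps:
P = -11 (P = -9 - 2 = -11)
m = -10 (m = 1 - 11 = -10)
(f*(-10))*m = -8*(-10)*(-10) = 80*(-10) = -800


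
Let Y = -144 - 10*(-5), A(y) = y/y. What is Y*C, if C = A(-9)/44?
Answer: -47/22 ≈ -2.1364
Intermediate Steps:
A(y) = 1
C = 1/44 ≈ 0.022727
Y = -94 (Y = -144 - 1*(-50) = -144 + 50 = -94)
Y*C = -94*1/44 = -47/22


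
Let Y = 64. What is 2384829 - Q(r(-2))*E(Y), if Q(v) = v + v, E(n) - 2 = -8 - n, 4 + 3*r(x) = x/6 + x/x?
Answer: 21462061/9 ≈ 2.3847e+6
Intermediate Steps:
r(x) = -1 + x/18 (r(x) = -4/3 + (x/6 + x/x)/3 = -4/3 + (x*(1/6) + 1)/3 = -4/3 + (x/6 + 1)/3 = -4/3 + (1 + x/6)/3 = -4/3 + (1/3 + x/18) = -1 + x/18)
E(n) = -6 - n (E(n) = 2 + (-8 - n) = -6 - n)
Q(v) = 2*v
2384829 - Q(r(-2))*E(Y) = 2384829 - 2*(-1 + (1/18)*(-2))*(-6 - 1*64) = 2384829 - 2*(-1 - 1/9)*(-6 - 64) = 2384829 - 2*(-10/9)*(-70) = 2384829 - (-20)*(-70)/9 = 2384829 - 1*1400/9 = 2384829 - 1400/9 = 21462061/9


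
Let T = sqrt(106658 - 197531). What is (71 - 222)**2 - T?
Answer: 22801 - 3*I*sqrt(10097) ≈ 22801.0 - 301.45*I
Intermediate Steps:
T = 3*I*sqrt(10097) (T = sqrt(-90873) = 3*I*sqrt(10097) ≈ 301.45*I)
(71 - 222)**2 - T = (71 - 222)**2 - 3*I*sqrt(10097) = (-151)**2 - 3*I*sqrt(10097) = 22801 - 3*I*sqrt(10097)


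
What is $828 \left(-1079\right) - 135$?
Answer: $-893547$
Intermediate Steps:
$828 \left(-1079\right) - 135 = -893412 - 135 = -893547$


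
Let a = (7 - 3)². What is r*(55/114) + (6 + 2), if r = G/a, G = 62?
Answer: 9001/912 ≈ 9.8695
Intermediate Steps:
a = 16 (a = 4² = 16)
r = 31/8 (r = 62/16 = 62*(1/16) = 31/8 ≈ 3.8750)
r*(55/114) + (6 + 2) = 31*(55/114)/8 + (6 + 2) = 31*(55*(1/114))/8 + 8 = (31/8)*(55/114) + 8 = 1705/912 + 8 = 9001/912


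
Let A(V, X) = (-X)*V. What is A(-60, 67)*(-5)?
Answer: -20100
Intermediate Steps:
A(V, X) = -V*X
A(-60, 67)*(-5) = -1*(-60)*67*(-5) = 4020*(-5) = -20100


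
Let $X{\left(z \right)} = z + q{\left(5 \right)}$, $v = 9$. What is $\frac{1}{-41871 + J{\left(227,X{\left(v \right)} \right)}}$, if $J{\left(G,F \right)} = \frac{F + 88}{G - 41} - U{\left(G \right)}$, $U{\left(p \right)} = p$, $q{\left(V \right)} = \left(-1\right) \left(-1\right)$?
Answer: $- \frac{93}{3915065} \approx -2.3754 \cdot 10^{-5}$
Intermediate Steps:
$q{\left(V \right)} = 1$
$X{\left(z \right)} = 1 + z$ ($X{\left(z \right)} = z + 1 = 1 + z$)
$J{\left(G,F \right)} = - G + \frac{88 + F}{-41 + G}$ ($J{\left(G,F \right)} = \frac{F + 88}{G - 41} - G = \frac{88 + F}{-41 + G} - G = - G + \frac{88 + F}{-41 + G}$)
$\frac{1}{-41871 + J{\left(227,X{\left(v \right)} \right)}} = \frac{1}{-41871 + \frac{88 + \left(1 + 9\right) - 227^{2} + 41 \cdot 227}{-41 + 227}} = \frac{1}{-41871 + \frac{88 + 10 - 51529 + 9307}{186}} = \frac{1}{-41871 + \frac{1}{186} \left(-42124\right)} = \frac{1}{-41871 - \frac{21062}{93}} = \frac{1}{- \frac{3915065}{93}} = - \frac{93}{3915065}$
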